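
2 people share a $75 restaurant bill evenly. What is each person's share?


Total bill: $75
Number of people: 2
Each pays: $75 / 2 = $37.50

$37.50


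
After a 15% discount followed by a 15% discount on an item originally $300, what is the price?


First discount:
15% of $300 = $45
Price after first discount:
$300 - $45 = $255
Second discount:
15% of $255 = $38.25
Final price:
$255 - $38.25 = $216.75

$216.75


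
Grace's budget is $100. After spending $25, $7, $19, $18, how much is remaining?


Add up expenses:
$25 + $7 + $19 + $18 = $69
Subtract from budget:
$100 - $69 = $31

$31


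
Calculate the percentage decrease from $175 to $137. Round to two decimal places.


Find the absolute change:
|137 - 175| = 38
Divide by original and multiply by 100:
38 / 175 x 100 = 21.7142...% ≈ 21.71%

21.71%


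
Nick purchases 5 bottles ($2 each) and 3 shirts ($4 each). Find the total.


Cost of bottles:
5 x $2 = $10
Cost of shirts:
3 x $4 = $12
Add both:
$10 + $12 = $22

$22


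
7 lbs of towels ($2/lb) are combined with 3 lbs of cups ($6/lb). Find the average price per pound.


Cost of towels:
7 x $2 = $14
Cost of cups:
3 x $6 = $18
Total cost: $14 + $18 = $32
Total weight: 10 lbs
Average: $32 / 10 = $3.20/lb

$3.20/lb


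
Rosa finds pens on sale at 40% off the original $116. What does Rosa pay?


Calculate the discount amount:
40% of $116 = $46.40
Subtract from original:
$116 - $46.40 = $69.60

$69.60


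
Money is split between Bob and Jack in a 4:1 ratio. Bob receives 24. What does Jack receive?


Find the multiplier:
24 / 4 = 6
Apply to Jack's share:
1 x 6 = 6

6


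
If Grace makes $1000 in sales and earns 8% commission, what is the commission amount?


Convert rate to decimal:
8% = 0.08
Multiply by sales:
$1000 x 0.08 = $80

$80


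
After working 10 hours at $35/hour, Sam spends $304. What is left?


Calculate earnings:
10 x $35 = $350
Subtract spending:
$350 - $304 = $46

$46


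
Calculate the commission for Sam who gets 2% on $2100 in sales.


Convert rate to decimal:
2% = 0.02
Multiply by sales:
$2100 x 0.02 = $42

$42


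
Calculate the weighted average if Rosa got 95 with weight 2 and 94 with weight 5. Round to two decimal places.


Weighted sum:
2 x 95 + 5 x 94 = 660
Total weight:
2 + 5 = 7
Weighted average:
660 / 7 = 94.2857... ≈ 94.29

94.29


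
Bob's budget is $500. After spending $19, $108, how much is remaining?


Add up expenses:
$19 + $108 = $127
Subtract from budget:
$500 - $127 = $373

$373


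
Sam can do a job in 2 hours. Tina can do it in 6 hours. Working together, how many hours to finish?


Sam's rate: 1/2 of the job per hour
Tina's rate: 1/6 of the job per hour
Combined rate: 1/2 + 1/6 = 2/3 per hour
Time = 1 / (2/3) = 3/2 = 1.5 hours

1.5 hours


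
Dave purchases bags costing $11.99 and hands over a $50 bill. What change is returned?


Start with the amount paid:
$50
Subtract the price:
$50 - $11.99 = $38.01

$38.01


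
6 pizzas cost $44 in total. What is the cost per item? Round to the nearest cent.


Total cost: $44
Number of items: 6
Unit price: $44 / 6 = $7.3333... ≈ $7.33

$7.33


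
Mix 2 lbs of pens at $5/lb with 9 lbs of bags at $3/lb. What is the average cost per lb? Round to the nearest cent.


Cost of pens:
2 x $5 = $10
Cost of bags:
9 x $3 = $27
Total cost: $10 + $27 = $37
Total weight: 11 lbs
Average: $37 / 11 = $3.3636... ≈ $3.36/lb

$3.36/lb


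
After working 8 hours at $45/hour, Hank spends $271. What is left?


Calculate earnings:
8 x $45 = $360
Subtract spending:
$360 - $271 = $89

$89


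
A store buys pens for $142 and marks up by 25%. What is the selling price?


Calculate the markup amount:
25% of $142 = $35.50
Add to cost:
$142 + $35.50 = $177.50

$177.50


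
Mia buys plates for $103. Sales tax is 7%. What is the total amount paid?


Calculate the tax:
7% of $103 = $7.21
Add tax to price:
$103 + $7.21 = $110.21

$110.21


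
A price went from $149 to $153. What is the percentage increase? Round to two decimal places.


Find the absolute change:
|153 - 149| = 4
Divide by original and multiply by 100:
4 / 149 x 100 = 2.6845...% ≈ 2.68%

2.68%


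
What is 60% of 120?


Convert percentage to decimal:
60% = 0.6
Multiply:
120 x 0.6 = 72

72


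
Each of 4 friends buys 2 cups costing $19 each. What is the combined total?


Cost per person:
2 x $19 = $38
Group total:
4 x $38 = $152

$152


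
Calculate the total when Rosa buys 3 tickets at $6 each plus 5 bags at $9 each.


Cost of tickets:
3 x $6 = $18
Cost of bags:
5 x $9 = $45
Add both:
$18 + $45 = $63

$63


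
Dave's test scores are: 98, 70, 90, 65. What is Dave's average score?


Add the scores:
98 + 70 + 90 + 65 = 323
Divide by the number of tests:
323 / 4 = 80.75

80.75


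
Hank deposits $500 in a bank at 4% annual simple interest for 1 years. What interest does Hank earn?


Use the formula I = P x R x T / 100
P x R x T = 500 x 4 x 1 = 2000
I = 2000 / 100 = $20

$20


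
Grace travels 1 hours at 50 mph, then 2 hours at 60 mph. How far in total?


Leg 1 distance:
50 x 1 = 50 miles
Leg 2 distance:
60 x 2 = 120 miles
Total distance:
50 + 120 = 170 miles

170 miles


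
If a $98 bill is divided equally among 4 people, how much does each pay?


Total bill: $98
Number of people: 4
Each pays: $98 / 4 = $24.50

$24.50


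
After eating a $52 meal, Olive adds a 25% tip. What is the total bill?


Calculate the tip:
25% of $52 = $13
Add tip to meal cost:
$52 + $13 = $65

$65


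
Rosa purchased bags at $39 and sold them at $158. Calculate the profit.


Selling price = $158
Cost price = $39
Profit = selling price - cost price:
Profit = $158 - $39 = $119

$119


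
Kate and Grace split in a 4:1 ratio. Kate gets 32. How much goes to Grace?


Find the multiplier:
32 / 4 = 8
Apply to Grace's share:
1 x 8 = 8

8


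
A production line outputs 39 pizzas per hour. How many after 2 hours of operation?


Production rate: 39 pizzas per hour
Time: 2 hours
Total: 39 x 2 = 78 pizzas

78 pizzas


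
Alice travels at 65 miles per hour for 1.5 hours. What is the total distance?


Use the formula: distance = speed x time
Speed = 65 mph, Time = 1.5 hours
65 x 1.5 = 97.5 miles

97.5 miles


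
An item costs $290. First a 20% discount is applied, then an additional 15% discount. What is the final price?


First discount:
20% of $290 = $58
Price after first discount:
$290 - $58 = $232
Second discount:
15% of $232 = $34.80
Final price:
$232 - $34.80 = $197.20

$197.20


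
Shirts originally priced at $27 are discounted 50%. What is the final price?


Calculate the discount amount:
50% of $27 = $13.50
Subtract from original:
$27 - $13.50 = $13.50

$13.50


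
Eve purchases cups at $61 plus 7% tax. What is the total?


Calculate the tax:
7% of $61 = $4.27
Add tax to price:
$61 + $4.27 = $65.27

$65.27


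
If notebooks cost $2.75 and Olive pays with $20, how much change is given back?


Start with the amount paid:
$20
Subtract the price:
$20 - $2.75 = $17.25

$17.25


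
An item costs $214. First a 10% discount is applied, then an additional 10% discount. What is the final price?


First discount:
10% of $214 = $21.40
Price after first discount:
$214 - $21.40 = $192.60
Second discount:
10% of $192.60 = $19.26
Final price:
$192.60 - $19.26 = $173.34

$173.34


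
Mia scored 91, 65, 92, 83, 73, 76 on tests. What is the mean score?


Add the scores:
91 + 65 + 92 + 83 + 73 + 76 = 480
Divide by the number of tests:
480 / 6 = 80

80


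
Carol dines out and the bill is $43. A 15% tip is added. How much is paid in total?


Calculate the tip:
15% of $43 = $6.45
Add tip to meal cost:
$43 + $6.45 = $49.45

$49.45


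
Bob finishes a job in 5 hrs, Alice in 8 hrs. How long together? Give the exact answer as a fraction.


Bob's rate: 1/5 of the job per hour
Alice's rate: 1/8 of the job per hour
Combined rate: 1/5 + 1/8 = 13/40 per hour
Time = 1 / (13/40) = 40/13 hours (≈ 3.08 hours)

40/13 hours


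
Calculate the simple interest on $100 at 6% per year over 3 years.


Use the formula I = P x R x T / 100
P x R x T = 100 x 6 x 3 = 1800
I = 1800 / 100 = $18

$18


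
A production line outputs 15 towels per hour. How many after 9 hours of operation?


Production rate: 15 towels per hour
Time: 9 hours
Total: 15 x 9 = 135 towels

135 towels


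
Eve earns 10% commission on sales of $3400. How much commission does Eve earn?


Convert rate to decimal:
10% = 0.1
Multiply by sales:
$3400 x 0.1 = $340

$340


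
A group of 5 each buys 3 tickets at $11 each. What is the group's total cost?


Cost per person:
3 x $11 = $33
Group total:
5 x $33 = $165

$165


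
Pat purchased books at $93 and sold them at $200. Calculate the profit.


Selling price = $200
Cost price = $93
Profit = selling price - cost price:
Profit = $200 - $93 = $107

$107


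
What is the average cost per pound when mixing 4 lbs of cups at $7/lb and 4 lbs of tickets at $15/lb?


Cost of cups:
4 x $7 = $28
Cost of tickets:
4 x $15 = $60
Total cost: $28 + $60 = $88
Total weight: 8 lbs
Average: $88 / 8 = $11/lb

$11/lb


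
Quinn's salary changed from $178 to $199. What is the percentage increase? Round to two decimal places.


Find the absolute change:
|199 - 178| = 21
Divide by original and multiply by 100:
21 / 178 x 100 = 11.7977...% ≈ 11.8%

11.8%


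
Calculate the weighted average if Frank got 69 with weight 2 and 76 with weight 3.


Weighted sum:
2 x 69 + 3 x 76 = 366
Total weight:
2 + 3 = 5
Weighted average:
366 / 5 = 73.2

73.2


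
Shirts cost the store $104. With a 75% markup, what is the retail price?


Calculate the markup amount:
75% of $104 = $78
Add to cost:
$104 + $78 = $182

$182


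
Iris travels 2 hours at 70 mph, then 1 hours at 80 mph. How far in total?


Leg 1 distance:
70 x 2 = 140 miles
Leg 2 distance:
80 x 1 = 80 miles
Total distance:
140 + 80 = 220 miles

220 miles


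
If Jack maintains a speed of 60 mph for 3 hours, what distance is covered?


Use the formula: distance = speed x time
Speed = 60 mph, Time = 3 hours
60 x 3 = 180 miles

180 miles


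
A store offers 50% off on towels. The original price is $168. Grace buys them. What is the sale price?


Calculate the discount amount:
50% of $168 = $84
Subtract from original:
$168 - $84 = $84

$84


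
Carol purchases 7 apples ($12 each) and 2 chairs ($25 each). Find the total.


Cost of apples:
7 x $12 = $84
Cost of chairs:
2 x $25 = $50
Add both:
$84 + $50 = $134

$134


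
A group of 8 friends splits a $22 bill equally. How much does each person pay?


Total bill: $22
Number of people: 8
Each pays: $22 / 8 = $2.75

$2.75


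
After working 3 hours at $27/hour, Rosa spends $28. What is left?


Calculate earnings:
3 x $27 = $81
Subtract spending:
$81 - $28 = $53

$53


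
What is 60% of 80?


Convert percentage to decimal:
60% = 0.6
Multiply:
80 x 0.6 = 48

48


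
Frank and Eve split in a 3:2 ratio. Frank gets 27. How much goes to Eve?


Find the multiplier:
27 / 3 = 9
Apply to Eve's share:
2 x 9 = 18

18


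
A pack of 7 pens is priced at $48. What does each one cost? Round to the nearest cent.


Total cost: $48
Number of items: 7
Unit price: $48 / 7 = $6.8571... ≈ $6.86

$6.86


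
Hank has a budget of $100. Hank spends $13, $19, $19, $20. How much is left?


Add up expenses:
$13 + $19 + $19 + $20 = $71
Subtract from budget:
$100 - $71 = $29

$29


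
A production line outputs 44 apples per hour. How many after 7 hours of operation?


Production rate: 44 apples per hour
Time: 7 hours
Total: 44 x 7 = 308 apples

308 apples


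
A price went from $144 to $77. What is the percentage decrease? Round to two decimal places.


Find the absolute change:
|77 - 144| = 67
Divide by original and multiply by 100:
67 / 144 x 100 = 46.5277...% ≈ 46.53%

46.53%


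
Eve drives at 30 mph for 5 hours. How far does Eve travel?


Use the formula: distance = speed x time
Speed = 30 mph, Time = 5 hours
30 x 5 = 150 miles

150 miles


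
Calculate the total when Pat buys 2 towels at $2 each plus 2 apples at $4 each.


Cost of towels:
2 x $2 = $4
Cost of apples:
2 x $4 = $8
Add both:
$4 + $8 = $12

$12


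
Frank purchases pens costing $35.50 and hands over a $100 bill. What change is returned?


Start with the amount paid:
$100
Subtract the price:
$100 - $35.50 = $64.50

$64.50


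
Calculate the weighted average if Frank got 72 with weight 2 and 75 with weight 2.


Weighted sum:
2 x 72 + 2 x 75 = 294
Total weight:
2 + 2 = 4
Weighted average:
294 / 4 = 73.5

73.5


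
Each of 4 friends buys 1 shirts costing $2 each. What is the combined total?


Cost per person:
1 x $2 = $2
Group total:
4 x $2 = $8

$8


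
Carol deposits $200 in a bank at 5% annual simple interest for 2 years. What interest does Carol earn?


Use the formula I = P x R x T / 100
P x R x T = 200 x 5 x 2 = 2000
I = 2000 / 100 = $20

$20


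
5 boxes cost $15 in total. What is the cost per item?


Total cost: $15
Number of items: 5
Unit price: $15 / 5 = $3

$3


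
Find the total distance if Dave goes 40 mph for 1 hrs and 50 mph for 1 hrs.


Leg 1 distance:
40 x 1 = 40 miles
Leg 2 distance:
50 x 1 = 50 miles
Total distance:
40 + 50 = 90 miles

90 miles


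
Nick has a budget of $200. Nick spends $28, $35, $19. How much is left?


Add up expenses:
$28 + $35 + $19 = $82
Subtract from budget:
$200 - $82 = $118

$118


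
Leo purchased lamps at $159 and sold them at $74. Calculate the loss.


Selling price = $74
Cost price = $159
Loss = cost price - selling price:
Loss = $159 - $74 = $85

$85


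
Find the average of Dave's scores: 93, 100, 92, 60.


Add the scores:
93 + 100 + 92 + 60 = 345
Divide by the number of tests:
345 / 4 = 86.25

86.25


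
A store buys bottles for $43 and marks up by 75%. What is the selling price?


Calculate the markup amount:
75% of $43 = $32.25
Add to cost:
$43 + $32.25 = $75.25

$75.25


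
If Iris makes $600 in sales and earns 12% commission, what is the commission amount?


Convert rate to decimal:
12% = 0.12
Multiply by sales:
$600 x 0.12 = $72

$72


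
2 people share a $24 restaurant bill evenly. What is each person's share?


Total bill: $24
Number of people: 2
Each pays: $24 / 2 = $12

$12


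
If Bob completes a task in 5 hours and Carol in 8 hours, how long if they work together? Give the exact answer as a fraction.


Bob's rate: 1/5 of the job per hour
Carol's rate: 1/8 of the job per hour
Combined rate: 1/5 + 1/8 = 13/40 per hour
Time = 1 / (13/40) = 40/13 hours (≈ 3.08 hours)

40/13 hours


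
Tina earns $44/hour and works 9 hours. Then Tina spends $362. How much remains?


Calculate earnings:
9 x $44 = $396
Subtract spending:
$396 - $362 = $34

$34


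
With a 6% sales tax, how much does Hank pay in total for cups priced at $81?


Calculate the tax:
6% of $81 = $4.86
Add tax to price:
$81 + $4.86 = $85.86

$85.86


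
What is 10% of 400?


Convert percentage to decimal:
10% = 0.1
Multiply:
400 x 0.1 = 40

40


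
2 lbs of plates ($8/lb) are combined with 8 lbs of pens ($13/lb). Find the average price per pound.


Cost of plates:
2 x $8 = $16
Cost of pens:
8 x $13 = $104
Total cost: $16 + $104 = $120
Total weight: 10 lbs
Average: $120 / 10 = $12/lb

$12/lb


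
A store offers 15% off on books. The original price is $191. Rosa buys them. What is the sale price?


Calculate the discount amount:
15% of $191 = $28.65
Subtract from original:
$191 - $28.65 = $162.35

$162.35


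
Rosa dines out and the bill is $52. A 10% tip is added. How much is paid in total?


Calculate the tip:
10% of $52 = $5.20
Add tip to meal cost:
$52 + $5.20 = $57.20

$57.20


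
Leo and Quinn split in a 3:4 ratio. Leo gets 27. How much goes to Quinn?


Find the multiplier:
27 / 3 = 9
Apply to Quinn's share:
4 x 9 = 36

36


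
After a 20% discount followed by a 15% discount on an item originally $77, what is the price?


First discount:
20% of $77 = $15.40
Price after first discount:
$77 - $15.40 = $61.60
Second discount:
15% of $61.60 = $9.24
Final price:
$61.60 - $9.24 = $52.36

$52.36


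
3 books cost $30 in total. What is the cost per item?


Total cost: $30
Number of items: 3
Unit price: $30 / 3 = $10

$10


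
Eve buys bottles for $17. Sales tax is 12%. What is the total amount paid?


Calculate the tax:
12% of $17 = $2.04
Add tax to price:
$17 + $2.04 = $19.04

$19.04


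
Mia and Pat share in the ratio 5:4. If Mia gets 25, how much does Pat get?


Find the multiplier:
25 / 5 = 5
Apply to Pat's share:
4 x 5 = 20

20


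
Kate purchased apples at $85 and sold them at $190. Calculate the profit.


Selling price = $190
Cost price = $85
Profit = selling price - cost price:
Profit = $190 - $85 = $105

$105


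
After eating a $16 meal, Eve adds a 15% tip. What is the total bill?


Calculate the tip:
15% of $16 = $2.40
Add tip to meal cost:
$16 + $2.40 = $18.40

$18.40


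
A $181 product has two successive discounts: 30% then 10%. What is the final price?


First discount:
30% of $181 = $54.30
Price after first discount:
$181 - $54.30 = $126.70
Second discount:
10% of $126.70 = $12.67
Final price:
$126.70 - $12.67 = $114.03

$114.03


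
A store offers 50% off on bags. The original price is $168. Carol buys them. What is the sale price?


Calculate the discount amount:
50% of $168 = $84
Subtract from original:
$168 - $84 = $84

$84


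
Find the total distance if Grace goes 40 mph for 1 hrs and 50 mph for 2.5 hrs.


Leg 1 distance:
40 x 1 = 40 miles
Leg 2 distance:
50 x 2.5 = 125 miles
Total distance:
40 + 125 = 165 miles

165 miles


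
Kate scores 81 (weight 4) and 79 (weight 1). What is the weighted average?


Weighted sum:
4 x 81 + 1 x 79 = 403
Total weight:
4 + 1 = 5
Weighted average:
403 / 5 = 80.6

80.6


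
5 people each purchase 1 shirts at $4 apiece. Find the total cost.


Cost per person:
1 x $4 = $4
Group total:
5 x $4 = $20

$20


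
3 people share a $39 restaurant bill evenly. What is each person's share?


Total bill: $39
Number of people: 3
Each pays: $39 / 3 = $13

$13


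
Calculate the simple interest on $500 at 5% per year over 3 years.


Use the formula I = P x R x T / 100
P x R x T = 500 x 5 x 3 = 7500
I = 7500 / 100 = $75

$75


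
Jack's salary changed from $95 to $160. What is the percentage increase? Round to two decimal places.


Find the absolute change:
|160 - 95| = 65
Divide by original and multiply by 100:
65 / 95 x 100 = 68.4210...% ≈ 68.42%

68.42%


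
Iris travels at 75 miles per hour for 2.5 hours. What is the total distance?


Use the formula: distance = speed x time
Speed = 75 mph, Time = 2.5 hours
75 x 2.5 = 187.5 miles

187.5 miles


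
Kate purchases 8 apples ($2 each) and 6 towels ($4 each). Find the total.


Cost of apples:
8 x $2 = $16
Cost of towels:
6 x $4 = $24
Add both:
$16 + $24 = $40

$40


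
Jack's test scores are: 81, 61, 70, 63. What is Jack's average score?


Add the scores:
81 + 61 + 70 + 63 = 275
Divide by the number of tests:
275 / 4 = 68.75

68.75


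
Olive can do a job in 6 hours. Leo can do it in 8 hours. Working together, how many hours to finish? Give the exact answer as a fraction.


Olive's rate: 1/6 of the job per hour
Leo's rate: 1/8 of the job per hour
Combined rate: 1/6 + 1/8 = 7/24 per hour
Time = 1 / (7/24) = 24/7 hours (≈ 3.43 hours)

24/7 hours


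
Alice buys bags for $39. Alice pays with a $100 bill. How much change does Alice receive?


Start with the amount paid:
$100
Subtract the price:
$100 - $39 = $61

$61


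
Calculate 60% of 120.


Convert percentage to decimal:
60% = 0.6
Multiply:
120 x 0.6 = 72

72


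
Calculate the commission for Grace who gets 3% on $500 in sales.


Convert rate to decimal:
3% = 0.03
Multiply by sales:
$500 x 0.03 = $15

$15


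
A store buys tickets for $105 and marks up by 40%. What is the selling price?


Calculate the markup amount:
40% of $105 = $42
Add to cost:
$105 + $42 = $147

$147


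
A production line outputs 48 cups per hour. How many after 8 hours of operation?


Production rate: 48 cups per hour
Time: 8 hours
Total: 48 x 8 = 384 cups

384 cups


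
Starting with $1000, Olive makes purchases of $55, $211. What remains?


Add up expenses:
$55 + $211 = $266
Subtract from budget:
$1000 - $266 = $734

$734


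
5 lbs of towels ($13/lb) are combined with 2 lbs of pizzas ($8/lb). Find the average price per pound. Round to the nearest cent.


Cost of towels:
5 x $13 = $65
Cost of pizzas:
2 x $8 = $16
Total cost: $65 + $16 = $81
Total weight: 7 lbs
Average: $81 / 7 = $11.5714... ≈ $11.57/lb

$11.57/lb


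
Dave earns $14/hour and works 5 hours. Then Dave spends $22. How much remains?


Calculate earnings:
5 x $14 = $70
Subtract spending:
$70 - $22 = $48

$48


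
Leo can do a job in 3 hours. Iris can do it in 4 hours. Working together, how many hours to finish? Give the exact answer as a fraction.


Leo's rate: 1/3 of the job per hour
Iris's rate: 1/4 of the job per hour
Combined rate: 1/3 + 1/4 = 7/12 per hour
Time = 1 / (7/12) = 12/7 hours (≈ 1.71 hours)

12/7 hours


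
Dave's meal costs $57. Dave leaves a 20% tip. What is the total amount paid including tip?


Calculate the tip:
20% of $57 = $11.40
Add tip to meal cost:
$57 + $11.40 = $68.40

$68.40


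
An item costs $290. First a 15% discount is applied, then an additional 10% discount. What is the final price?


First discount:
15% of $290 = $43.50
Price after first discount:
$290 - $43.50 = $246.50
Second discount:
10% of $246.50 = $24.65
Final price:
$246.50 - $24.65 = $221.85

$221.85


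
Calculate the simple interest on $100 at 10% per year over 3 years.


Use the formula I = P x R x T / 100
P x R x T = 100 x 10 x 3 = 3000
I = 3000 / 100 = $30

$30


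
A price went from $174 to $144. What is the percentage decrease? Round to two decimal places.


Find the absolute change:
|144 - 174| = 30
Divide by original and multiply by 100:
30 / 174 x 100 = 17.2413...% ≈ 17.24%

17.24%


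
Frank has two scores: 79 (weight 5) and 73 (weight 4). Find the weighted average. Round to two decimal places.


Weighted sum:
5 x 79 + 4 x 73 = 687
Total weight:
5 + 4 = 9
Weighted average:
687 / 9 = 76.3333... ≈ 76.33

76.33


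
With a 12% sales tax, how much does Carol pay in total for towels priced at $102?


Calculate the tax:
12% of $102 = $12.24
Add tax to price:
$102 + $12.24 = $114.24

$114.24


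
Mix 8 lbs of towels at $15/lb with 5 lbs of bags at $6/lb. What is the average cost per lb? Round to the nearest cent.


Cost of towels:
8 x $15 = $120
Cost of bags:
5 x $6 = $30
Total cost: $120 + $30 = $150
Total weight: 13 lbs
Average: $150 / 13 = $11.5384... ≈ $11.54/lb

$11.54/lb


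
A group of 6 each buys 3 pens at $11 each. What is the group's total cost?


Cost per person:
3 x $11 = $33
Group total:
6 x $33 = $198

$198


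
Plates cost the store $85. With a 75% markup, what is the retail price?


Calculate the markup amount:
75% of $85 = $63.75
Add to cost:
$85 + $63.75 = $148.75

$148.75


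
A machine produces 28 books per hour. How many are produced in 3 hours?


Production rate: 28 books per hour
Time: 3 hours
Total: 28 x 3 = 84 books

84 books


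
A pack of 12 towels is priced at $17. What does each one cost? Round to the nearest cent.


Total cost: $17
Number of items: 12
Unit price: $17 / 12 = $1.4166... ≈ $1.42

$1.42


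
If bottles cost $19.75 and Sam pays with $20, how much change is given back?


Start with the amount paid:
$20
Subtract the price:
$20 - $19.75 = $0.25

$0.25


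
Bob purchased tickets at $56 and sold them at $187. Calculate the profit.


Selling price = $187
Cost price = $56
Profit = selling price - cost price:
Profit = $187 - $56 = $131

$131


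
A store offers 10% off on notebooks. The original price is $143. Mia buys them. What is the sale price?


Calculate the discount amount:
10% of $143 = $14.30
Subtract from original:
$143 - $14.30 = $128.70

$128.70


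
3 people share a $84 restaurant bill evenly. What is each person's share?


Total bill: $84
Number of people: 3
Each pays: $84 / 3 = $28

$28


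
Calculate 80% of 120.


Convert percentage to decimal:
80% = 0.8
Multiply:
120 x 0.8 = 96

96


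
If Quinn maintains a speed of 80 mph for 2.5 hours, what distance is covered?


Use the formula: distance = speed x time
Speed = 80 mph, Time = 2.5 hours
80 x 2.5 = 200 miles

200 miles


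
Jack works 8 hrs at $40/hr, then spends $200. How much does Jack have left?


Calculate earnings:
8 x $40 = $320
Subtract spending:
$320 - $200 = $120

$120


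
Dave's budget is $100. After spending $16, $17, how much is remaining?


Add up expenses:
$16 + $17 = $33
Subtract from budget:
$100 - $33 = $67

$67


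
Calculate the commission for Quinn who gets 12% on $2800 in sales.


Convert rate to decimal:
12% = 0.12
Multiply by sales:
$2800 x 0.12 = $336

$336


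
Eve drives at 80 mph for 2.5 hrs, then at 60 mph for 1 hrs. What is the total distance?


Leg 1 distance:
80 x 2.5 = 200 miles
Leg 2 distance:
60 x 1 = 60 miles
Total distance:
200 + 60 = 260 miles

260 miles


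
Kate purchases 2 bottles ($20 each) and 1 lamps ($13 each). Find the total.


Cost of bottles:
2 x $20 = $40
Cost of lamps:
1 x $13 = $13
Add both:
$40 + $13 = $53

$53


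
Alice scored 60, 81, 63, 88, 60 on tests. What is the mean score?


Add the scores:
60 + 81 + 63 + 88 + 60 = 352
Divide by the number of tests:
352 / 5 = 70.4

70.4


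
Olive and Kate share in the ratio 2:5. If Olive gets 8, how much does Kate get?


Find the multiplier:
8 / 2 = 4
Apply to Kate's share:
5 x 4 = 20

20


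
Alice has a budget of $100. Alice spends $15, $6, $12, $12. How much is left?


Add up expenses:
$15 + $6 + $12 + $12 = $45
Subtract from budget:
$100 - $45 = $55

$55


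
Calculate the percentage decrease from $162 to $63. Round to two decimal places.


Find the absolute change:
|63 - 162| = 99
Divide by original and multiply by 100:
99 / 162 x 100 = 61.1111...% ≈ 61.11%

61.11%


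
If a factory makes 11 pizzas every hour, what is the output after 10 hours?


Production rate: 11 pizzas per hour
Time: 10 hours
Total: 11 x 10 = 110 pizzas

110 pizzas


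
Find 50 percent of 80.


Convert percentage to decimal:
50% = 0.5
Multiply:
80 x 0.5 = 40

40


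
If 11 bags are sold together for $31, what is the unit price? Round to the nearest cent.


Total cost: $31
Number of items: 11
Unit price: $31 / 11 = $2.8181... ≈ $2.82

$2.82


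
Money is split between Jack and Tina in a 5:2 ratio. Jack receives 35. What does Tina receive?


Find the multiplier:
35 / 5 = 7
Apply to Tina's share:
2 x 7 = 14

14


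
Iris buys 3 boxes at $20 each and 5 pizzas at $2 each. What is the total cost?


Cost of boxes:
3 x $20 = $60
Cost of pizzas:
5 x $2 = $10
Add both:
$60 + $10 = $70

$70


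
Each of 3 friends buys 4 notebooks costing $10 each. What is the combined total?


Cost per person:
4 x $10 = $40
Group total:
3 x $40 = $120

$120


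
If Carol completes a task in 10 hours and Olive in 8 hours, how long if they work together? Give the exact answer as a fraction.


Carol's rate: 1/10 of the job per hour
Olive's rate: 1/8 of the job per hour
Combined rate: 1/10 + 1/8 = 9/40 per hour
Time = 1 / (9/40) = 40/9 hours (≈ 4.44 hours)

40/9 hours


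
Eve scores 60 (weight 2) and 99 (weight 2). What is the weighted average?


Weighted sum:
2 x 60 + 2 x 99 = 318
Total weight:
2 + 2 = 4
Weighted average:
318 / 4 = 79.5

79.5


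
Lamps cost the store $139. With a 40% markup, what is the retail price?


Calculate the markup amount:
40% of $139 = $55.60
Add to cost:
$139 + $55.60 = $194.60

$194.60


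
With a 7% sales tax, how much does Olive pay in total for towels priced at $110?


Calculate the tax:
7% of $110 = $7.70
Add tax to price:
$110 + $7.70 = $117.70

$117.70


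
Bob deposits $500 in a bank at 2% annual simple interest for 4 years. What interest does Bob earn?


Use the formula I = P x R x T / 100
P x R x T = 500 x 2 x 4 = 4000
I = 4000 / 100 = $40

$40


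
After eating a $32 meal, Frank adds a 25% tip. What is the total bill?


Calculate the tip:
25% of $32 = $8
Add tip to meal cost:
$32 + $8 = $40

$40


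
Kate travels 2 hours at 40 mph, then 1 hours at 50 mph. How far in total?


Leg 1 distance:
40 x 2 = 80 miles
Leg 2 distance:
50 x 1 = 50 miles
Total distance:
80 + 50 = 130 miles

130 miles


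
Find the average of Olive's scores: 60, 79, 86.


Add the scores:
60 + 79 + 86 = 225
Divide by the number of tests:
225 / 3 = 75

75


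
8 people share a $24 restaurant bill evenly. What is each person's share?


Total bill: $24
Number of people: 8
Each pays: $24 / 8 = $3

$3


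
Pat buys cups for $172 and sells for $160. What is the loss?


Selling price = $160
Cost price = $172
Loss = cost price - selling price:
Loss = $172 - $160 = $12

$12


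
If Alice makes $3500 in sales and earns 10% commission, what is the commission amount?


Convert rate to decimal:
10% = 0.1
Multiply by sales:
$3500 x 0.1 = $350

$350


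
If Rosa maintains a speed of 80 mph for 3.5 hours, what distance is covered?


Use the formula: distance = speed x time
Speed = 80 mph, Time = 3.5 hours
80 x 3.5 = 280 miles

280 miles


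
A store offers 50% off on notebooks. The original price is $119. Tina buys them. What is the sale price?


Calculate the discount amount:
50% of $119 = $59.50
Subtract from original:
$119 - $59.50 = $59.50

$59.50


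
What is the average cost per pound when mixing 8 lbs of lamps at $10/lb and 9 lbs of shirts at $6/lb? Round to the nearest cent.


Cost of lamps:
8 x $10 = $80
Cost of shirts:
9 x $6 = $54
Total cost: $80 + $54 = $134
Total weight: 17 lbs
Average: $134 / 17 = $7.8823... ≈ $7.88/lb

$7.88/lb


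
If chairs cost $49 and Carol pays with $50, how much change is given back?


Start with the amount paid:
$50
Subtract the price:
$50 - $49 = $1

$1


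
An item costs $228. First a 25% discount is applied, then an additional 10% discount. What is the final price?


First discount:
25% of $228 = $57
Price after first discount:
$228 - $57 = $171
Second discount:
10% of $171 = $17.10
Final price:
$171 - $17.10 = $153.90

$153.90


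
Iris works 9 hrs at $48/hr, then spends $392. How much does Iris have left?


Calculate earnings:
9 x $48 = $432
Subtract spending:
$432 - $392 = $40

$40


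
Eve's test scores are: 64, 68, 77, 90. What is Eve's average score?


Add the scores:
64 + 68 + 77 + 90 = 299
Divide by the number of tests:
299 / 4 = 74.75

74.75


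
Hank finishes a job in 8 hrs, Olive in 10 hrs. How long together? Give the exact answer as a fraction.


Hank's rate: 1/8 of the job per hour
Olive's rate: 1/10 of the job per hour
Combined rate: 1/8 + 1/10 = 9/40 per hour
Time = 1 / (9/40) = 40/9 hours (≈ 4.44 hours)

40/9 hours


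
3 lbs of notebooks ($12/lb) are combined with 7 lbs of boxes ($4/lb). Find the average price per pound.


Cost of notebooks:
3 x $12 = $36
Cost of boxes:
7 x $4 = $28
Total cost: $36 + $28 = $64
Total weight: 10 lbs
Average: $64 / 10 = $6.40/lb

$6.40/lb


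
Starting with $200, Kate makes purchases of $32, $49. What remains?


Add up expenses:
$32 + $49 = $81
Subtract from budget:
$200 - $81 = $119

$119


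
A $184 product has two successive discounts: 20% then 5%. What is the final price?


First discount:
20% of $184 = $36.80
Price after first discount:
$184 - $36.80 = $147.20
Second discount:
5% of $147.20 = $7.36
Final price:
$147.20 - $7.36 = $139.84

$139.84


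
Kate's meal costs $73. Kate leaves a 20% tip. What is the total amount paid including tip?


Calculate the tip:
20% of $73 = $14.60
Add tip to meal cost:
$73 + $14.60 = $87.60

$87.60


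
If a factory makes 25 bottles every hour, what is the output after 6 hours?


Production rate: 25 bottles per hour
Time: 6 hours
Total: 25 x 6 = 150 bottles

150 bottles


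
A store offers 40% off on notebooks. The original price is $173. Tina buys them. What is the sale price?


Calculate the discount amount:
40% of $173 = $69.20
Subtract from original:
$173 - $69.20 = $103.80

$103.80


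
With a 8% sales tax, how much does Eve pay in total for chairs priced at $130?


Calculate the tax:
8% of $130 = $10.40
Add tax to price:
$130 + $10.40 = $140.40

$140.40


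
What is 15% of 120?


Convert percentage to decimal:
15% = 0.15
Multiply:
120 x 0.15 = 18

18


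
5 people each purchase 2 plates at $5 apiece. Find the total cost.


Cost per person:
2 x $5 = $10
Group total:
5 x $10 = $50

$50


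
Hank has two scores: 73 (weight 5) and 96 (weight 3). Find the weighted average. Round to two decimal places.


Weighted sum:
5 x 73 + 3 x 96 = 653
Total weight:
5 + 3 = 8
Weighted average:
653 / 8 = 81.625 ≈ 81.63

81.63


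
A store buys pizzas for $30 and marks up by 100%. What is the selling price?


Calculate the markup amount:
100% of $30 = $30
Add to cost:
$30 + $30 = $60

$60


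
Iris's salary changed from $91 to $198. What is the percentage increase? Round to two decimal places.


Find the absolute change:
|198 - 91| = 107
Divide by original and multiply by 100:
107 / 91 x 100 = 117.5824...% ≈ 117.58%

117.58%


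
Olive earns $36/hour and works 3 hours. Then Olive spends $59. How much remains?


Calculate earnings:
3 x $36 = $108
Subtract spending:
$108 - $59 = $49

$49


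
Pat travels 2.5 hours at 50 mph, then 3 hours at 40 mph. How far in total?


Leg 1 distance:
50 x 2.5 = 125 miles
Leg 2 distance:
40 x 3 = 120 miles
Total distance:
125 + 120 = 245 miles

245 miles


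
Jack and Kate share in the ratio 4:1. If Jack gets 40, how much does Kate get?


Find the multiplier:
40 / 4 = 10
Apply to Kate's share:
1 x 10 = 10

10


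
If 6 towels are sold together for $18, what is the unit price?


Total cost: $18
Number of items: 6
Unit price: $18 / 6 = $3

$3


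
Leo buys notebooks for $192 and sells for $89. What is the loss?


Selling price = $89
Cost price = $192
Loss = cost price - selling price:
Loss = $192 - $89 = $103

$103


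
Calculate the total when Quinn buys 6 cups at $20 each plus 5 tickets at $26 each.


Cost of cups:
6 x $20 = $120
Cost of tickets:
5 x $26 = $130
Add both:
$120 + $130 = $250

$250


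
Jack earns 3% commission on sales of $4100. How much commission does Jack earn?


Convert rate to decimal:
3% = 0.03
Multiply by sales:
$4100 x 0.03 = $123

$123


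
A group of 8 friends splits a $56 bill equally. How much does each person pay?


Total bill: $56
Number of people: 8
Each pays: $56 / 8 = $7

$7


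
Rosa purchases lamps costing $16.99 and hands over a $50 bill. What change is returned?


Start with the amount paid:
$50
Subtract the price:
$50 - $16.99 = $33.01

$33.01


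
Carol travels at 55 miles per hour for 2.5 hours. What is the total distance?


Use the formula: distance = speed x time
Speed = 55 mph, Time = 2.5 hours
55 x 2.5 = 137.5 miles

137.5 miles


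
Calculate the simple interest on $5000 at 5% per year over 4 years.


Use the formula I = P x R x T / 100
P x R x T = 5000 x 5 x 4 = 100000
I = 100000 / 100 = $1000

$1000


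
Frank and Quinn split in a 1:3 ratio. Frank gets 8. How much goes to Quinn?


Find the multiplier:
8 / 1 = 8
Apply to Quinn's share:
3 x 8 = 24

24


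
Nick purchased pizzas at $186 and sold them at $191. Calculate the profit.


Selling price = $191
Cost price = $186
Profit = selling price - cost price:
Profit = $191 - $186 = $5

$5


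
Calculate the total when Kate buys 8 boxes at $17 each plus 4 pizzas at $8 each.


Cost of boxes:
8 x $17 = $136
Cost of pizzas:
4 x $8 = $32
Add both:
$136 + $32 = $168

$168


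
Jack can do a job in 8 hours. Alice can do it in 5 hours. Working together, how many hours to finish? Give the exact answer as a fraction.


Jack's rate: 1/8 of the job per hour
Alice's rate: 1/5 of the job per hour
Combined rate: 1/8 + 1/5 = 13/40 per hour
Time = 1 / (13/40) = 40/13 hours (≈ 3.08 hours)

40/13 hours


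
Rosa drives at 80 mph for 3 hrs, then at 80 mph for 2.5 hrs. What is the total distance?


Leg 1 distance:
80 x 3 = 240 miles
Leg 2 distance:
80 x 2.5 = 200 miles
Total distance:
240 + 200 = 440 miles

440 miles


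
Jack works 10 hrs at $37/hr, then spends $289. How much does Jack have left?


Calculate earnings:
10 x $37 = $370
Subtract spending:
$370 - $289 = $81

$81


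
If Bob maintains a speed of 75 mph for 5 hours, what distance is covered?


Use the formula: distance = speed x time
Speed = 75 mph, Time = 5 hours
75 x 5 = 375 miles

375 miles


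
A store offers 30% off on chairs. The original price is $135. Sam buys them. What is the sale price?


Calculate the discount amount:
30% of $135 = $40.50
Subtract from original:
$135 - $40.50 = $94.50

$94.50


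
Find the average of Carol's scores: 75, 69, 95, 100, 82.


Add the scores:
75 + 69 + 95 + 100 + 82 = 421
Divide by the number of tests:
421 / 5 = 84.2

84.2


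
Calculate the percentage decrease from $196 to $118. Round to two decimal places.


Find the absolute change:
|118 - 196| = 78
Divide by original and multiply by 100:
78 / 196 x 100 = 39.7959...% ≈ 39.8%

39.8%


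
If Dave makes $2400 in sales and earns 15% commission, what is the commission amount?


Convert rate to decimal:
15% = 0.15
Multiply by sales:
$2400 x 0.15 = $360

$360


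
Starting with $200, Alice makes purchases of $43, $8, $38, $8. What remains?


Add up expenses:
$43 + $8 + $38 + $8 = $97
Subtract from budget:
$200 - $97 = $103

$103


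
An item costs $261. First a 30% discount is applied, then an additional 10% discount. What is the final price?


First discount:
30% of $261 = $78.30
Price after first discount:
$261 - $78.30 = $182.70
Second discount:
10% of $182.70 = $18.27
Final price:
$182.70 - $18.27 = $164.43

$164.43


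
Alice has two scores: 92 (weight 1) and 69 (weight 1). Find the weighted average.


Weighted sum:
1 x 92 + 1 x 69 = 161
Total weight:
1 + 1 = 2
Weighted average:
161 / 2 = 80.5

80.5


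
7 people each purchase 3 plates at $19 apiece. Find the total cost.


Cost per person:
3 x $19 = $57
Group total:
7 x $57 = $399

$399


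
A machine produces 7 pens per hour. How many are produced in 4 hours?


Production rate: 7 pens per hour
Time: 4 hours
Total: 7 x 4 = 28 pens

28 pens


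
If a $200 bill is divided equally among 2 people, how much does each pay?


Total bill: $200
Number of people: 2
Each pays: $200 / 2 = $100

$100


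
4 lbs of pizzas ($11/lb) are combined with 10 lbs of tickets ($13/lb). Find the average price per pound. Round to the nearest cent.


Cost of pizzas:
4 x $11 = $44
Cost of tickets:
10 x $13 = $130
Total cost: $44 + $130 = $174
Total weight: 14 lbs
Average: $174 / 14 = $12.4285... ≈ $12.43/lb

$12.43/lb


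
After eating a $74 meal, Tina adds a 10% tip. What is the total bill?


Calculate the tip:
10% of $74 = $7.40
Add tip to meal cost:
$74 + $7.40 = $81.40

$81.40


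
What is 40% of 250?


Convert percentage to decimal:
40% = 0.4
Multiply:
250 x 0.4 = 100

100
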